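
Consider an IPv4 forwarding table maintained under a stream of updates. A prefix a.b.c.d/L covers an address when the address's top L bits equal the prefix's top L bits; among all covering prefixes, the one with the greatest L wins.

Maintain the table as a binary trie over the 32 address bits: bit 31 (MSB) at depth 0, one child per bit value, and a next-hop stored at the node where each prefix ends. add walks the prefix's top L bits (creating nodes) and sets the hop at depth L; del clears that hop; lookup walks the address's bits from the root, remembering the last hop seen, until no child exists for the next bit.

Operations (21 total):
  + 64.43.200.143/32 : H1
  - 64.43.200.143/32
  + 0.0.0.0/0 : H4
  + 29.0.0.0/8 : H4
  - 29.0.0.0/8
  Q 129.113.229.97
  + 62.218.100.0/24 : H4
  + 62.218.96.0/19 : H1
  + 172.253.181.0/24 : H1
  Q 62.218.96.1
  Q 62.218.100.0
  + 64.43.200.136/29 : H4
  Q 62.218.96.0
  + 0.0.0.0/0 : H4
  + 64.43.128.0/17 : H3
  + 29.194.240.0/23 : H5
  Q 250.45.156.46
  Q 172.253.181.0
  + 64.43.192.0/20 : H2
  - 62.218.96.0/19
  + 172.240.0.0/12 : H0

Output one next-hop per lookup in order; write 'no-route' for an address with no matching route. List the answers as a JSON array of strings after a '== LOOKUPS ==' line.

Process each operation:
  add 64.43.200.143/32 -> H1 at depth 32
  del 64.43.200.143/32 (clear depth 32)
  add 0.0.0.0/0 -> H4 at depth 0
  add 29.0.0.0/8 -> H4 at depth 8
  del 29.0.0.0/8 (clear depth 8)
  Q 129.113.229.97: descend ε ; hops seen [H4] ; pick H4
  add 62.218.100.0/24 -> H4 at depth 24
  add 62.218.96.0/19 -> H1 at depth 19
  add 172.253.181.0/24 -> H1 at depth 24
  Q 62.218.96.1: descend 001111101101101001100 ; hops seen [H4,H1] ; pick H1
  Q 62.218.100.0: descend 001111101101101001100100 ; hops seen [H4,H1,H4] ; pick H4
  add 64.43.200.136/29 -> H4 at depth 29
  Q 62.218.96.0: descend 001111101101101001100 ; hops seen [H4,H1] ; pick H1
  add 0.0.0.0/0 -> H4 at depth 0
  add 64.43.128.0/17 -> H3 at depth 17
  add 29.194.240.0/23 -> H5 at depth 23
  Q 250.45.156.46: descend 1 ; hops seen [H4] ; pick H4
  Q 172.253.181.0: descend 101011001111110110110101 ; hops seen [H4,H1] ; pick H1
  add 64.43.192.0/20 -> H2 at depth 20
  del 62.218.96.0/19 (clear depth 19)
  add 172.240.0.0/12 -> H0 at depth 12

== LOOKUPS ==
["H4","H1","H4","H1","H4","H1"]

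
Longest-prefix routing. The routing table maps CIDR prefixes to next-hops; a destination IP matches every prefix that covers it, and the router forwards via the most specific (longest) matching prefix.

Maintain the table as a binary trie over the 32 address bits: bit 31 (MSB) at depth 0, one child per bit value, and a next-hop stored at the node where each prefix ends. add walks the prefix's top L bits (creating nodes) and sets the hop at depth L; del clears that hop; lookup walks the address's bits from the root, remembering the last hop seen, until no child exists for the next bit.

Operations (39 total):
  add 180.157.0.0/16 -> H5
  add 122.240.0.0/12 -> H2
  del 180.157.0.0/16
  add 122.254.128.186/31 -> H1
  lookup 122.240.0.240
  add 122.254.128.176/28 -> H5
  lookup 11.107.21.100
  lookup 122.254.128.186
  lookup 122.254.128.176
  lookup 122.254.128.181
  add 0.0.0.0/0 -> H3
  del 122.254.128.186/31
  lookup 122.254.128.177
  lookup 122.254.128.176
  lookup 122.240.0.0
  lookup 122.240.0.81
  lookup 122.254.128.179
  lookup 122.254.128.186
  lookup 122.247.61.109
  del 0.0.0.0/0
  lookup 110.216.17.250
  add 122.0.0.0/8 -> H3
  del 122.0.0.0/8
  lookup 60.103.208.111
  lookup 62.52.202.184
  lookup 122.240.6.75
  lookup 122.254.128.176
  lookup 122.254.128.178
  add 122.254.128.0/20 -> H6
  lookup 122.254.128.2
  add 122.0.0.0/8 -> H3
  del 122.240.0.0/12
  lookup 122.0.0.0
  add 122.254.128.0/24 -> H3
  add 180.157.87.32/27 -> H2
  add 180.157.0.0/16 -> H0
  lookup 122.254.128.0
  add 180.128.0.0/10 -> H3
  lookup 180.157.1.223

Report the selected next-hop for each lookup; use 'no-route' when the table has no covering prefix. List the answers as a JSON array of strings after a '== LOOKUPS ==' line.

Process each operation:
  + 180.157.0.0/16 (H5) depth=16
  + 122.240.0.0/12 (H2) depth=12
  del 180.157.0.0/16 (clear depth 16)
  + 122.254.128.186/31 (H1) depth=31
  Q 122.240.0.240: descend 011110101111 ; hops seen [H2] ; pick H2
  + 122.254.128.176/28 (H5) depth=28
  Q 11.107.21.100: descend 0 ; hops seen [∅] ; pick no-route
  Q 122.254.128.186: descend 0111101011111110100000001011101 ; hops seen [H2,H5,H1] ; pick H1
  Q 122.254.128.176: descend 0111101011111110100000001011 ; hops seen [H2,H5] ; pick H5
  Q 122.254.128.181: descend 0111101011111110100000001011 ; hops seen [H2,H5] ; pick H5
  + 0.0.0.0/0 (H3) depth=0
  del 122.254.128.186/31 (clear depth 31)
  Q 122.254.128.177: descend 0111101011111110100000001011 ; hops seen [H3,H2,H5] ; pick H5
  Q 122.254.128.176: descend 0111101011111110100000001011 ; hops seen [H3,H2,H5] ; pick H5
  Q 122.240.0.0: descend 011110101111 ; hops seen [H3,H2] ; pick H2
  Q 122.240.0.81: descend 011110101111 ; hops seen [H3,H2] ; pick H2
  Q 122.254.128.179: descend 0111101011111110100000001011 ; hops seen [H3,H2,H5] ; pick H5
  Q 122.254.128.186: descend 0111101011111110100000001011101 ; hops seen [H3,H2,H5] ; pick H5
  Q 122.247.61.109: descend 011110101111 ; hops seen [H3,H2] ; pick H2
  del 0.0.0.0/0 (clear depth 0)
  Q 110.216.17.250: descend 011 ; hops seen [∅] ; pick no-route
  + 122.0.0.0/8 (H3) depth=8
  del 122.0.0.0/8 (clear depth 8)
  Q 60.103.208.111: descend 0 ; hops seen [∅] ; pick no-route
  Q 62.52.202.184: descend 0 ; hops seen [∅] ; pick no-route
  Q 122.240.6.75: descend 011110101111 ; hops seen [H2] ; pick H2
  Q 122.254.128.176: descend 0111101011111110100000001011 ; hops seen [H2,H5] ; pick H5
  Q 122.254.128.178: descend 0111101011111110100000001011 ; hops seen [H2,H5] ; pick H5
  + 122.254.128.0/20 (H6) depth=20
  Q 122.254.128.2: descend 011110101111111010000000 ; hops seen [H2,H6] ; pick H6
  + 122.0.0.0/8 (H3) depth=8
  del 122.240.0.0/12 (clear depth 12)
  Q 122.0.0.0: descend 01111010 ; hops seen [H3] ; pick H3
  + 122.254.128.0/24 (H3) depth=24
  + 180.157.87.32/27 (H2) depth=27
  + 180.157.0.0/16 (H0) depth=16
  Q 122.254.128.0: descend 011110101111111010000000 ; hops seen [H3,H6,H3] ; pick H3
  + 180.128.0.0/10 (H3) depth=10
  Q 180.157.1.223: descend 10110100100111010 ; hops seen [H3,H0] ; pick H0

== LOOKUPS ==
["H2","no-route","H1","H5","H5","H5","H5","H2","H2","H5","H5","H2","no-route","no-route","no-route","H2","H5","H5","H6","H3","H3","H0"]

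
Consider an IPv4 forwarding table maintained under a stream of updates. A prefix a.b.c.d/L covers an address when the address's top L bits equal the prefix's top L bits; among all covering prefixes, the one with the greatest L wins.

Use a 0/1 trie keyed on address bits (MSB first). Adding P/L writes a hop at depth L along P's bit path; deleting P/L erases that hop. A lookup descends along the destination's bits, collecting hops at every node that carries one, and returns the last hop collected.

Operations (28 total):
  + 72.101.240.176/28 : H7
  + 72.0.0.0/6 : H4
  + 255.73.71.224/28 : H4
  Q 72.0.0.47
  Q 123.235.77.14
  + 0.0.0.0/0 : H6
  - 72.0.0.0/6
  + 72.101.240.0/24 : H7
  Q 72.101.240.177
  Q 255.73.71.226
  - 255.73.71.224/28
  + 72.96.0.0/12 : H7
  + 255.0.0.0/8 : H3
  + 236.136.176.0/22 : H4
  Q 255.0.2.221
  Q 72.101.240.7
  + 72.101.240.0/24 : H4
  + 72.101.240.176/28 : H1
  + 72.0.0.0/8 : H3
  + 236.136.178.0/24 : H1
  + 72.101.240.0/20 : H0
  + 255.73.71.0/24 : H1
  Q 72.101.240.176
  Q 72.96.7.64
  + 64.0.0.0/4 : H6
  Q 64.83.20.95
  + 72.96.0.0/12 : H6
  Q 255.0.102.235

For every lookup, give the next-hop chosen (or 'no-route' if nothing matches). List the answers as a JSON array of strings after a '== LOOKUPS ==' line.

Process each operation:
  add 72.101.240.176/28 -> H7 at depth 28
  add 72.0.0.0/6 -> H4 at depth 6
  add 255.73.71.224/28 -> H4 at depth 28
  ? 72.0.0.47  path d0:-→d1:-→d2:-→d3:-→d4:-→d5:-→d6:H4→d7:-→d8:-→d9:-  best=H4
  ? 123.235.77.14  path d0:-→d1:-→d2:-  best=no-route
  add 0.0.0.0/0 -> H6 at depth 0
  - 72.0.0.0/6 clear@6
  add 72.101.240.0/24 -> H7 at depth 24
  ? 72.101.240.177  path d0:H6→d1:-→d2:-→d3:-→d4:-→d5:-→d6:-→d7:-→d8:-→d9:-→d10:-→d11:-→d12:-→d13:-→d14:-→d15:-→d16:-→d17:-→d18:-→d19:-→d20:-→d21:-→d22:-→d23:-→d24:H7→d25:-→d26:-→d27:-→d28:H7  best=H7
  ? 255.73.71.226  path d0:H6→d1:-→d2:-→d3:-→d4:-→d5:-→d6:-→d7:-→d8:-→d9:-→d10:-→d11:-→d12:-→d13:-→d14:-→d15:-→d16:-→d17:-→d18:-→d19:-→d20:-→d21:-→d22:-→d23:-→d24:-→d25:-→d26:-→d27:-→d28:H4  best=H4
  - 255.73.71.224/28 clear@28
  add 72.96.0.0/12 -> H7 at depth 12
  add 255.0.0.0/8 -> H3 at depth 8
  add 236.136.176.0/22 -> H4 at depth 22
  ? 255.0.2.221  path d0:H6→d1:-→d2:-→d3:-→d4:-→d5:-→d6:-→d7:-→d8:H3→d9:-  best=H3
  ? 72.101.240.7  path d0:H6→d1:-→d2:-→d3:-→d4:-→d5:-→d6:-→d7:-→d8:-→d9:-→d10:-→d11:-→d12:H7→d13:-→d14:-→d15:-→d16:-→d17:-→d18:-→d19:-→d20:-→d21:-→d22:-→d23:-→d24:H7  best=H7
  add 72.101.240.0/24 -> H4 at depth 24
  add 72.101.240.176/28 -> H1 at depth 28
  add 72.0.0.0/8 -> H3 at depth 8
  add 236.136.178.0/24 -> H1 at depth 24
  add 72.101.240.0/20 -> H0 at depth 20
  add 255.73.71.0/24 -> H1 at depth 24
  ? 72.101.240.176  path d0:H6→d1:-→d2:-→d3:-→d4:-→d5:-→d6:-→d7:-→d8:H3→d9:-→d10:-→d11:-→d12:H7→d13:-→d14:-→d15:-→d16:-→d17:-→d18:-→d19:-→d20:H0→d21:-→d22:-→d23:-→d24:H4→d25:-→d26:-→d27:-→d28:H1  best=H1
  ? 72.96.7.64  path d0:H6→d1:-→d2:-→d3:-→d4:-→d5:-→d6:-→d7:-→d8:H3→d9:-→d10:-→d11:-→d12:H7→d13:-  best=H7
  add 64.0.0.0/4 -> H6 at depth 4
  ? 64.83.20.95  path d0:H6→d1:-→d2:-→d3:-→d4:H6  best=H6
  add 72.96.0.0/12 -> H6 at depth 12
  ? 255.0.102.235  path d0:H6→d1:-→d2:-→d3:-→d4:-→d5:-→d6:-→d7:-→d8:H3→d9:-  best=H3

== LOOKUPS ==
["H4","no-route","H7","H4","H3","H7","H1","H7","H6","H3"]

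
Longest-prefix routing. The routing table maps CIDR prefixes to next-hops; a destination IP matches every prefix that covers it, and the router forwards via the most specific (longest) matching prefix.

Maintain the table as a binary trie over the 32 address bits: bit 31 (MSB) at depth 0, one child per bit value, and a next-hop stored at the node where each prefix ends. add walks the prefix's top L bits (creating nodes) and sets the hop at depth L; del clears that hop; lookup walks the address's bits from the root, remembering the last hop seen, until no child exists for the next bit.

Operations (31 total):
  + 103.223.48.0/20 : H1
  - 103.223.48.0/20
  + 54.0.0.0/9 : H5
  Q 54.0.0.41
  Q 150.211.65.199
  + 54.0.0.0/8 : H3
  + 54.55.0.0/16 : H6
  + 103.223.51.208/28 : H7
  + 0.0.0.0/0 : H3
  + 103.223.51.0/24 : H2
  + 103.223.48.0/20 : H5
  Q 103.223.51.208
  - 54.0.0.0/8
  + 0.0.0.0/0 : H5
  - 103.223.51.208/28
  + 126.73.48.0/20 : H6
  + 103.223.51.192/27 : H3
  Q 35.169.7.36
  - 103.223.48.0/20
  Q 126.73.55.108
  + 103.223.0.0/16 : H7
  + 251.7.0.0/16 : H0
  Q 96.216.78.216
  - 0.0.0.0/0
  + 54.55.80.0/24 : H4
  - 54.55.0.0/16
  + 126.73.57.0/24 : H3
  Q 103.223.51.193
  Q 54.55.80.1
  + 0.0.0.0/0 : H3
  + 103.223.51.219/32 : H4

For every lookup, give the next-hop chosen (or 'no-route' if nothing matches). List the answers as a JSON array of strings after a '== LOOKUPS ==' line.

Trace:
  add 103.223.48.0/20 -> H1 at depth 20
  del 103.223.48.0/20 (clear depth 20)
  add 54.0.0.0/9 -> H5 at depth 9
  Q 54.0.0.41: descend 001101100 ; hops seen [H5] ; pick H5
  Q 150.211.65.199: descend ε ; hops seen [∅] ; pick no-route
  add 54.0.0.0/8 -> H3 at depth 8
  add 54.55.0.0/16 -> H6 at depth 16
  add 103.223.51.208/28 -> H7 at depth 28
  add 0.0.0.0/0 -> H3 at depth 0
  add 103.223.51.0/24 -> H2 at depth 24
  add 103.223.48.0/20 -> H5 at depth 20
  Q 103.223.51.208: descend 0110011111011111001100111101 ; hops seen [H3,H5,H2,H7] ; pick H7
  del 54.0.0.0/8 (clear depth 8)
  add 0.0.0.0/0 -> H5 at depth 0
  del 103.223.51.208/28 (clear depth 28)
  add 126.73.48.0/20 -> H6 at depth 20
  add 103.223.51.192/27 -> H3 at depth 27
  Q 35.169.7.36: descend 001 ; hops seen [H5] ; pick H5
  del 103.223.48.0/20 (clear depth 20)
  Q 126.73.55.108: descend 01111110010010010011 ; hops seen [H5,H6] ; pick H6
  add 103.223.0.0/16 -> H7 at depth 16
  add 251.7.0.0/16 -> H0 at depth 16
  Q 96.216.78.216: descend 01100 ; hops seen [H5] ; pick H5
  del 0.0.0.0/0 (clear depth 0)
  add 54.55.80.0/24 -> H4 at depth 24
  del 54.55.0.0/16 (clear depth 16)
  add 126.73.57.0/24 -> H3 at depth 24
  Q 103.223.51.193: descend 011001111101111100110011110 ; hops seen [H7,H2,H3] ; pick H3
  Q 54.55.80.1: descend 001101100011011101010000 ; hops seen [H5,H4] ; pick H4
  add 0.0.0.0/0 -> H3 at depth 0
  add 103.223.51.219/32 -> H4 at depth 32

== LOOKUPS ==
["H5","no-route","H7","H5","H6","H5","H3","H4"]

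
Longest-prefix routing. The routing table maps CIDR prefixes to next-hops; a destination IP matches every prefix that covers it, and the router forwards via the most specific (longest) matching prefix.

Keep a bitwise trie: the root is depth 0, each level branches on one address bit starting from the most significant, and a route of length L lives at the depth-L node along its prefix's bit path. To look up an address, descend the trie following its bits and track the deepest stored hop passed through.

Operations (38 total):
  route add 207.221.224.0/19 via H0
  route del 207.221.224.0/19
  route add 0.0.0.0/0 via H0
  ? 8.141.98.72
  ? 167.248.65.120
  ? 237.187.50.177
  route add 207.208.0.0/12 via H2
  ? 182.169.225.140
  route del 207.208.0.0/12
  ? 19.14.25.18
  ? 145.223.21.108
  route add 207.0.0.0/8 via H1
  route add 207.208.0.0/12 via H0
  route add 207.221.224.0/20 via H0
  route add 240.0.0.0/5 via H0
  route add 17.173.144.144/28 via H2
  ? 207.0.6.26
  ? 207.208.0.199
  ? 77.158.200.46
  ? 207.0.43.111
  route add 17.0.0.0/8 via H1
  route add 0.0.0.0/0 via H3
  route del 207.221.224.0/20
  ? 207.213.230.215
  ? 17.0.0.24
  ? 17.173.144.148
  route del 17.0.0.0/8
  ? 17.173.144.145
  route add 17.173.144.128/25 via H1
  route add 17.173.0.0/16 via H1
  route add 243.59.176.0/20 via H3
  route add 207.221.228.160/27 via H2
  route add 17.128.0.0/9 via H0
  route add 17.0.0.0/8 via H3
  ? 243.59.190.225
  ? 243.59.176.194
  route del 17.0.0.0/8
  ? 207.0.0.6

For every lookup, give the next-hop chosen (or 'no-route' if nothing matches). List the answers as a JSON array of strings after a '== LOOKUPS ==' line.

Trace:
  add 207.221.224.0/19 -> H0 at depth 19
  del 207.221.224.0/19 (clear depth 19)
  add 0.0.0.0/0 -> H0 at depth 0
  Q 8.141.98.72: descend ε ; hops seen [H0] ; pick H0
  Q 167.248.65.120: descend 1 ; hops seen [H0] ; pick H0
  Q 237.187.50.177: descend 11 ; hops seen [H0] ; pick H0
  add 207.208.0.0/12 -> H2 at depth 12
  Q 182.169.225.140: descend 1 ; hops seen [H0] ; pick H0
  del 207.208.0.0/12 (clear depth 12)
  Q 19.14.25.18: descend ε ; hops seen [H0] ; pick H0
  Q 145.223.21.108: descend 1 ; hops seen [H0] ; pick H0
  add 207.0.0.0/8 -> H1 at depth 8
  add 207.208.0.0/12 -> H0 at depth 12
  add 207.221.224.0/20 -> H0 at depth 20
  add 240.0.0.0/5 -> H0 at depth 5
  add 17.173.144.144/28 -> H2 at depth 28
  Q 207.0.6.26: descend 11001111 ; hops seen [H0,H1] ; pick H1
  Q 207.208.0.199: descend 110011111101 ; hops seen [H0,H1,H0] ; pick H0
  Q 77.158.200.46: descend 0 ; hops seen [H0] ; pick H0
  Q 207.0.43.111: descend 11001111 ; hops seen [H0,H1] ; pick H1
  add 17.0.0.0/8 -> H1 at depth 8
  add 0.0.0.0/0 -> H3 at depth 0
  del 207.221.224.0/20 (clear depth 20)
  Q 207.213.230.215: descend 110011111101 ; hops seen [H3,H1,H0] ; pick H0
  Q 17.0.0.24: descend 00010001 ; hops seen [H3,H1] ; pick H1
  Q 17.173.144.148: descend 0001000110101101100100001001 ; hops seen [H3,H1,H2] ; pick H2
  del 17.0.0.0/8 (clear depth 8)
  Q 17.173.144.145: descend 0001000110101101100100001001 ; hops seen [H3,H2] ; pick H2
  add 17.173.144.128/25 -> H1 at depth 25
  add 17.173.0.0/16 -> H1 at depth 16
  add 243.59.176.0/20 -> H3 at depth 20
  add 207.221.228.160/27 -> H2 at depth 27
  add 17.128.0.0/9 -> H0 at depth 9
  add 17.0.0.0/8 -> H3 at depth 8
  Q 243.59.190.225: descend 11110011001110111011 ; hops seen [H3,H0,H3] ; pick H3
  Q 243.59.176.194: descend 11110011001110111011 ; hops seen [H3,H0,H3] ; pick H3
  del 17.0.0.0/8 (clear depth 8)
  Q 207.0.0.6: descend 11001111 ; hops seen [H3,H1] ; pick H1

== LOOKUPS ==
["H0","H0","H0","H0","H0","H0","H1","H0","H0","H1","H0","H1","H2","H2","H3","H3","H1"]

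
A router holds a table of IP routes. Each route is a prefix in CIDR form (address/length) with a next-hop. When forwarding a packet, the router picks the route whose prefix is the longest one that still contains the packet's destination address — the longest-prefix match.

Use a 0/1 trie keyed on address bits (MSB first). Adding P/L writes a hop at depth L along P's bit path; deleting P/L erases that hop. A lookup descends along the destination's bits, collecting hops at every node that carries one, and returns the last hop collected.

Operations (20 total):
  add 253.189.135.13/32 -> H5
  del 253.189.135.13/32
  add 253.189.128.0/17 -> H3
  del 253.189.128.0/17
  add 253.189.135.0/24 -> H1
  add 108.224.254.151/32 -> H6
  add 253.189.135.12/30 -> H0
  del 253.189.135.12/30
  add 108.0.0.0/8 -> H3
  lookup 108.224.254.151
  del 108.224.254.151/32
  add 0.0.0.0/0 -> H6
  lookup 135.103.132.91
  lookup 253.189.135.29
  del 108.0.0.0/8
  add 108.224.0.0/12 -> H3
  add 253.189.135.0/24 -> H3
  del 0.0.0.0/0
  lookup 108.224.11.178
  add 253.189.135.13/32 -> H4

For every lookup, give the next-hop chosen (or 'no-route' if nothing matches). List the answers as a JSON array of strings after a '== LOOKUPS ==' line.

Process each operation:
  + 253.189.135.13/32 (H5) depth=32
  - 253.189.135.13/32 clear@32
  + 253.189.128.0/17 (H3) depth=17
  - 253.189.128.0/17 clear@17
  + 253.189.135.0/24 (H1) depth=24
  + 108.224.254.151/32 (H6) depth=32
  + 253.189.135.12/30 (H0) depth=30
  - 253.189.135.12/30 clear@30
  + 108.0.0.0/8 (H3) depth=8
  Q 108.224.254.151: descend 01101100111000001111111010010111 ; hops seen [H3,H6] ; pick H6
  - 108.224.254.151/32 clear@32
  + 0.0.0.0/0 (H6) depth=0
  Q 135.103.132.91: descend 1 ; hops seen [H6] ; pick H6
  Q 253.189.135.29: descend 111111011011110110000111000 ; hops seen [H6,H1] ; pick H1
  - 108.0.0.0/8 clear@8
  + 108.224.0.0/12 (H3) depth=12
  + 253.189.135.0/24 (H3) depth=24
  - 0.0.0.0/0 clear@0
  Q 108.224.11.178: descend 0110110011100000 ; hops seen [H3] ; pick H3
  + 253.189.135.13/32 (H4) depth=32

== LOOKUPS ==
["H6","H6","H1","H3"]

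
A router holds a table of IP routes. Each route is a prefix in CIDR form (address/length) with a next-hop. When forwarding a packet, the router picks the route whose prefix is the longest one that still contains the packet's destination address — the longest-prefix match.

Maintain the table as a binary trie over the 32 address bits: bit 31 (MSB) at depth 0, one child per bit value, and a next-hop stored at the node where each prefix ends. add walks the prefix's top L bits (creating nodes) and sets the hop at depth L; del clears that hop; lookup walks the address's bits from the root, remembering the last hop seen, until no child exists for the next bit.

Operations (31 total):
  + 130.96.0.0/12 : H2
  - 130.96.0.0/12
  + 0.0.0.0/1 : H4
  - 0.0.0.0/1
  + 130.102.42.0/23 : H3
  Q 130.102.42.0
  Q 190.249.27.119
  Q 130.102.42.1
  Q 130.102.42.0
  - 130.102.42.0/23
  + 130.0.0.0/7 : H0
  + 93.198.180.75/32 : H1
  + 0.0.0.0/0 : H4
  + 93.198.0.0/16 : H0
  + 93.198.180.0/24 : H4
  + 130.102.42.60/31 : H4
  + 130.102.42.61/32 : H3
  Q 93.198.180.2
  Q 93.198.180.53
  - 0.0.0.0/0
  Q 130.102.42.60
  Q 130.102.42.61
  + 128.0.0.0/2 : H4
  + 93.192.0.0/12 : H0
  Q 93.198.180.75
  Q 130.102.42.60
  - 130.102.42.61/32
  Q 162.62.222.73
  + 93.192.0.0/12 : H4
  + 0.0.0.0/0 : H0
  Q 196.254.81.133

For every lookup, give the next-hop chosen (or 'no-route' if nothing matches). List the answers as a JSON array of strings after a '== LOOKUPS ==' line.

Process each operation:
  + 130.96.0.0/12 (H2) depth=12
  del 130.96.0.0/12 (clear depth 12)
  + 0.0.0.0/1 (H4) depth=1
  del 0.0.0.0/1 (clear depth 1)
  + 130.102.42.0/23 (H3) depth=23
  lookup 130.102.42.0: bits 10000010011001100010101 walk d0:-→d1:-→d2:-→d3:-→d4:-→d5:-→d6:-→d7:-→d8:-→d9:-→d10:-→d11:-→d12:-→d13:-→d14:-→d15:-→d16:-→d17:-→d18:-→d19:-→d20:-→d21:-→d22:-→d23:H3 -> H3
  lookup 190.249.27.119: bits 10 walk d0:-→d1:-→d2:- -> no-route
  lookup 130.102.42.1: bits 10000010011001100010101 walk d0:-→d1:-→d2:-→d3:-→d4:-→d5:-→d6:-→d7:-→d8:-→d9:-→d10:-→d11:-→d12:-→d13:-→d14:-→d15:-→d16:-→d17:-→d18:-→d19:-→d20:-→d21:-→d22:-→d23:H3 -> H3
  lookup 130.102.42.0: bits 10000010011001100010101 walk d0:-→d1:-→d2:-→d3:-→d4:-→d5:-→d6:-→d7:-→d8:-→d9:-→d10:-→d11:-→d12:-→d13:-→d14:-→d15:-→d16:-→d17:-→d18:-→d19:-→d20:-→d21:-→d22:-→d23:H3 -> H3
  del 130.102.42.0/23 (clear depth 23)
  + 130.0.0.0/7 (H0) depth=7
  + 93.198.180.75/32 (H1) depth=32
  + 0.0.0.0/0 (H4) depth=0
  + 93.198.0.0/16 (H0) depth=16
  + 93.198.180.0/24 (H4) depth=24
  + 130.102.42.60/31 (H4) depth=31
  + 130.102.42.61/32 (H3) depth=32
  lookup 93.198.180.2: bits 0101110111000110101101000 walk d0:H4→d1:-→d2:-→d3:-→d4:-→d5:-→d6:-→d7:-→d8:-→d9:-→d10:-→d11:-→d12:-→d13:-→d14:-→d15:-→d16:H0→d17:-→d18:-→d19:-→d20:-→d21:-→d22:-→d23:-→d24:H4→d25:- -> H4
  lookup 93.198.180.53: bits 0101110111000110101101000 walk d0:H4→d1:-→d2:-→d3:-→d4:-→d5:-→d6:-→d7:-→d8:-→d9:-→d10:-→d11:-→d12:-→d13:-→d14:-→d15:-→d16:H0→d17:-→d18:-→d19:-→d20:-→d21:-→d22:-→d23:-→d24:H4→d25:- -> H4
  del 0.0.0.0/0 (clear depth 0)
  lookup 130.102.42.60: bits 1000001001100110001010100011110 walk d0:-→d1:-→d2:-→d3:-→d4:-→d5:-→d6:-→d7:H0→d8:-→d9:-→d10:-→d11:-→d12:-→d13:-→d14:-→d15:-→d16:-→d17:-→d18:-→d19:-→d20:-→d21:-→d22:-→d23:-→d24:-→d25:-→d26:-→d27:-→d28:-→d29:-→d30:-→d31:H4 -> H4
  lookup 130.102.42.61: bits 10000010011001100010101000111101 walk d0:-→d1:-→d2:-→d3:-→d4:-→d5:-→d6:-→d7:H0→d8:-→d9:-→d10:-→d11:-→d12:-→d13:-→d14:-→d15:-→d16:-→d17:-→d18:-→d19:-→d20:-→d21:-→d22:-→d23:-→d24:-→d25:-→d26:-→d27:-→d28:-→d29:-→d30:-→d31:H4→d32:H3 -> H3
  + 128.0.0.0/2 (H4) depth=2
  + 93.192.0.0/12 (H0) depth=12
  lookup 93.198.180.75: bits 01011101110001101011010001001011 walk d0:-→d1:-→d2:-→d3:-→d4:-→d5:-→d6:-→d7:-→d8:-→d9:-→d10:-→d11:-→d12:H0→d13:-→d14:-→d15:-→d16:H0→d17:-→d18:-→d19:-→d20:-→d21:-→d22:-→d23:-→d24:H4→d25:-→d26:-→d27:-→d28:-→d29:-→d30:-→d31:-→d32:H1 -> H1
  lookup 130.102.42.60: bits 1000001001100110001010100011110 walk d0:-→d1:-→d2:H4→d3:-→d4:-→d5:-→d6:-→d7:H0→d8:-→d9:-→d10:-→d11:-→d12:-→d13:-→d14:-→d15:-→d16:-→d17:-→d18:-→d19:-→d20:-→d21:-→d22:-→d23:-→d24:-→d25:-→d26:-→d27:-→d28:-→d29:-→d30:-→d31:H4 -> H4
  del 130.102.42.61/32 (clear depth 32)
  lookup 162.62.222.73: bits 10 walk d0:-→d1:-→d2:H4 -> H4
  + 93.192.0.0/12 (H4) depth=12
  + 0.0.0.0/0 (H0) depth=0
  lookup 196.254.81.133: bits 1 walk d0:H0→d1:- -> H0

== LOOKUPS ==
["H3","no-route","H3","H3","H4","H4","H4","H3","H1","H4","H4","H0"]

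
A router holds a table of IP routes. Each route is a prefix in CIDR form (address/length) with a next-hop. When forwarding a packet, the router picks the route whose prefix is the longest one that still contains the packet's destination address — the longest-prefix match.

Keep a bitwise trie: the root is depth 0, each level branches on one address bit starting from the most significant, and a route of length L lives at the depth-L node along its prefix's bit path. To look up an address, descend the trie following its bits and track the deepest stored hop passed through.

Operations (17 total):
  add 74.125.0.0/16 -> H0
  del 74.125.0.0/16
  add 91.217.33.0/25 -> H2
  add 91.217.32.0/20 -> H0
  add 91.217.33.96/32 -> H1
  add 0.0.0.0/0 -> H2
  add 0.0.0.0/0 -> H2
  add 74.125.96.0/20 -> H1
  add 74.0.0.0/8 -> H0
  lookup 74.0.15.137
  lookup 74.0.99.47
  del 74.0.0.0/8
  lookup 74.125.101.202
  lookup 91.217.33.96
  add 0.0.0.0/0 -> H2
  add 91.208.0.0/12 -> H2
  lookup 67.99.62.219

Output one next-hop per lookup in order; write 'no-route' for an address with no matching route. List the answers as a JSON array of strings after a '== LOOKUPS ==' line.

Apply in order:
  + 74.125.0.0/16 (H0) depth=16
  - 74.125.0.0/16 clear@16
  + 91.217.33.0/25 (H2) depth=25
  + 91.217.32.0/20 (H0) depth=20
  + 91.217.33.96/32 (H1) depth=32
  + 0.0.0.0/0 (H2) depth=0
  + 0.0.0.0/0 (H2) depth=0
  + 74.125.96.0/20 (H1) depth=20
  + 74.0.0.0/8 (H0) depth=8
  lookup 74.0.15.137: bits 010010100 walk d0:H2→d1:-→d2:-→d3:-→d4:-→d5:-→d6:-→d7:-→d8:H0→d9:- -> H0
  lookup 74.0.99.47: bits 010010100 walk d0:H2→d1:-→d2:-→d3:-→d4:-→d5:-→d6:-→d7:-→d8:H0→d9:- -> H0
  - 74.0.0.0/8 clear@8
  lookup 74.125.101.202: bits 01001010011111010110 walk d0:H2→d1:-→d2:-→d3:-→d4:-→d5:-→d6:-→d7:-→d8:-→d9:-→d10:-→d11:-→d12:-→d13:-→d14:-→d15:-→d16:-→d17:-→d18:-→d19:-→d20:H1 -> H1
  lookup 91.217.33.96: bits 01011011110110010010000101100000 walk d0:H2→d1:-→d2:-→d3:-→d4:-→d5:-→d6:-→d7:-→d8:-→d9:-→d10:-→d11:-→d12:-→d13:-→d14:-→d15:-→d16:-→d17:-→d18:-→d19:-→d20:H0→d21:-→d22:-→d23:-→d24:-→d25:H2→d26:-→d27:-→d28:-→d29:-→d30:-→d31:-→d32:H1 -> H1
  + 0.0.0.0/0 (H2) depth=0
  + 91.208.0.0/12 (H2) depth=12
  lookup 67.99.62.219: bits 0100 walk d0:H2→d1:-→d2:-→d3:-→d4:- -> H2

== LOOKUPS ==
["H0","H0","H1","H1","H2"]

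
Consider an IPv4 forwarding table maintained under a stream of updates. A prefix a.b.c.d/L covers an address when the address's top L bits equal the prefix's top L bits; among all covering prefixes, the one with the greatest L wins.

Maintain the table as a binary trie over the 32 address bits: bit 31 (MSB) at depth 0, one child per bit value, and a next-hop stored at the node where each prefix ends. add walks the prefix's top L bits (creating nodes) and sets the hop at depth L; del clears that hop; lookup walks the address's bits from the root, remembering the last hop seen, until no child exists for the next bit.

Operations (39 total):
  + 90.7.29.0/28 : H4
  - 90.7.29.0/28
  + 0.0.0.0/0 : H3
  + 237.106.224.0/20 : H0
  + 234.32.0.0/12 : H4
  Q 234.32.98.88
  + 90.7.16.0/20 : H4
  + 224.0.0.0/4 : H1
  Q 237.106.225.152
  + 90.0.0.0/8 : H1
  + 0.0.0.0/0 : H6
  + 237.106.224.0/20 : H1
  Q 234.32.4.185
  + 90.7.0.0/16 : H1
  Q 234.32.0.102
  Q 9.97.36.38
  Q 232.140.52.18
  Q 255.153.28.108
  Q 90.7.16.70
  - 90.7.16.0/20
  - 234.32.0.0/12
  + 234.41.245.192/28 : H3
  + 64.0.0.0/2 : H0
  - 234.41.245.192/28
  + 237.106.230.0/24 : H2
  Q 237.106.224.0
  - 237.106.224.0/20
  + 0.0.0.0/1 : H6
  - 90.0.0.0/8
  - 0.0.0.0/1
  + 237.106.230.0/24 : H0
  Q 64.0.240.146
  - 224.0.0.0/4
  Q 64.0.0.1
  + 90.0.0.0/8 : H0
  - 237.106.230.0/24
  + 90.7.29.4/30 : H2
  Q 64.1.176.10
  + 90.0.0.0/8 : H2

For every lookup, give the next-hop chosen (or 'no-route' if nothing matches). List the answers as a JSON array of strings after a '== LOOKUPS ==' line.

Apply in order:
  + 90.7.29.0/28 (H4) depth=28
  del 90.7.29.0/28 (clear depth 28)
  + 0.0.0.0/0 (H3) depth=0
  + 237.106.224.0/20 (H0) depth=20
  + 234.32.0.0/12 (H4) depth=12
  lookup 234.32.98.88: bits 111010100010 walk d0:H3→d1:-→d2:-→d3:-→d4:-→d5:-→d6:-→d7:-→d8:-→d9:-→d10:-→d11:-→d12:H4 -> H4
  + 90.7.16.0/20 (H4) depth=20
  + 224.0.0.0/4 (H1) depth=4
  lookup 237.106.225.152: bits 11101101011010101110 walk d0:H3→d1:-→d2:-→d3:-→d4:H1→d5:-→d6:-→d7:-→d8:-→d9:-→d10:-→d11:-→d12:-→d13:-→d14:-→d15:-→d16:-→d17:-→d18:-→d19:-→d20:H0 -> H0
  + 90.0.0.0/8 (H1) depth=8
  + 0.0.0.0/0 (H6) depth=0
  + 237.106.224.0/20 (H1) depth=20
  lookup 234.32.4.185: bits 111010100010 walk d0:H6→d1:-→d2:-→d3:-→d4:H1→d5:-→d6:-→d7:-→d8:-→d9:-→d10:-→d11:-→d12:H4 -> H4
  + 90.7.0.0/16 (H1) depth=16
  lookup 234.32.0.102: bits 111010100010 walk d0:H6→d1:-→d2:-→d3:-→d4:H1→d5:-→d6:-→d7:-→d8:-→d9:-→d10:-→d11:-→d12:H4 -> H4
  lookup 9.97.36.38: bits 0 walk d0:H6→d1:- -> H6
  lookup 232.140.52.18: bits 111010 walk d0:H6→d1:-→d2:-→d3:-→d4:H1→d5:-→d6:- -> H1
  lookup 255.153.28.108: bits 111 walk d0:H6→d1:-→d2:-→d3:- -> H6
  lookup 90.7.16.70: bits 01011010000001110001 walk d0:H6→d1:-→d2:-→d3:-→d4:-→d5:-→d6:-→d7:-→d8:H1→d9:-→d10:-→d11:-→d12:-→d13:-→d14:-→d15:-→d16:H1→d17:-→d18:-→d19:-→d20:H4 -> H4
  del 90.7.16.0/20 (clear depth 20)
  del 234.32.0.0/12 (clear depth 12)
  + 234.41.245.192/28 (H3) depth=28
  + 64.0.0.0/2 (H0) depth=2
  del 234.41.245.192/28 (clear depth 28)
  + 237.106.230.0/24 (H2) depth=24
  lookup 237.106.224.0: bits 111011010110101011100 walk d0:H6→d1:-→d2:-→d3:-→d4:H1→d5:-→d6:-→d7:-→d8:-→d9:-→d10:-→d11:-→d12:-→d13:-→d14:-→d15:-→d16:-→d17:-→d18:-→d19:-→d20:H1→d21:- -> H1
  del 237.106.224.0/20 (clear depth 20)
  + 0.0.0.0/1 (H6) depth=1
  del 90.0.0.0/8 (clear depth 8)
  del 0.0.0.0/1 (clear depth 1)
  + 237.106.230.0/24 (H0) depth=24
  lookup 64.0.240.146: bits 010 walk d0:H6→d1:-→d2:H0→d3:- -> H0
  del 224.0.0.0/4 (clear depth 4)
  lookup 64.0.0.1: bits 010 walk d0:H6→d1:-→d2:H0→d3:- -> H0
  + 90.0.0.0/8 (H0) depth=8
  del 237.106.230.0/24 (clear depth 24)
  + 90.7.29.4/30 (H2) depth=30
  lookup 64.1.176.10: bits 010 walk d0:H6→d1:-→d2:H0→d3:- -> H0
  + 90.0.0.0/8 (H2) depth=8

== LOOKUPS ==
["H4","H0","H4","H4","H6","H1","H6","H4","H1","H0","H0","H0"]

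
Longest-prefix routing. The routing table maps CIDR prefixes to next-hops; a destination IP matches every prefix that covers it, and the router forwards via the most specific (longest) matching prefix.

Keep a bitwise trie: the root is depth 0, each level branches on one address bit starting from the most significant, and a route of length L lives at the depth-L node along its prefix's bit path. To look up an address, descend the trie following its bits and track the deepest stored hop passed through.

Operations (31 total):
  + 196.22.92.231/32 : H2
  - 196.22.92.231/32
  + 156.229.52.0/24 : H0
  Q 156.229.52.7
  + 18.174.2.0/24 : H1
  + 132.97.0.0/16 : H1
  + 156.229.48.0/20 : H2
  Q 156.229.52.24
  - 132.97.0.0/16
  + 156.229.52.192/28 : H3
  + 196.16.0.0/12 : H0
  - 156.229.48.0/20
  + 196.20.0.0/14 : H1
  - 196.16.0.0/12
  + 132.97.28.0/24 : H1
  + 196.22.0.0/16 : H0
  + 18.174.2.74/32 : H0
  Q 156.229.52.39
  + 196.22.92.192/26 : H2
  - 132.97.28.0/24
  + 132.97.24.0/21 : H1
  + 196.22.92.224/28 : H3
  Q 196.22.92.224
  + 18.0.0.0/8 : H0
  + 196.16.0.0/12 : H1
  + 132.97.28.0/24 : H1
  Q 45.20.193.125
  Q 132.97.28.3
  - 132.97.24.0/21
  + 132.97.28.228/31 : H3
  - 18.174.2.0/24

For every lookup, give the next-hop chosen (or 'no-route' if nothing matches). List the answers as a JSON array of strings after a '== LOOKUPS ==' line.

Apply in order:
  + 196.22.92.231/32 (H2) depth=32
  del 196.22.92.231/32 (clear depth 32)
  + 156.229.52.0/24 (H0) depth=24
  lookup 156.229.52.7: bits 100111001110010100110100 walk d0:-→d1:-→d2:-→d3:-→d4:-→d5:-→d6:-→d7:-→d8:-→d9:-→d10:-→d11:-→d12:-→d13:-→d14:-→d15:-→d16:-→d17:-→d18:-→d19:-→d20:-→d21:-→d22:-→d23:-→d24:H0 -> H0
  + 18.174.2.0/24 (H1) depth=24
  + 132.97.0.0/16 (H1) depth=16
  + 156.229.48.0/20 (H2) depth=20
  lookup 156.229.52.24: bits 100111001110010100110100 walk d0:-→d1:-→d2:-→d3:-→d4:-→d5:-→d6:-→d7:-→d8:-→d9:-→d10:-→d11:-→d12:-→d13:-→d14:-→d15:-→d16:-→d17:-→d18:-→d19:-→d20:H2→d21:-→d22:-→d23:-→d24:H0 -> H0
  del 132.97.0.0/16 (clear depth 16)
  + 156.229.52.192/28 (H3) depth=28
  + 196.16.0.0/12 (H0) depth=12
  del 156.229.48.0/20 (clear depth 20)
  + 196.20.0.0/14 (H1) depth=14
  del 196.16.0.0/12 (clear depth 12)
  + 132.97.28.0/24 (H1) depth=24
  + 196.22.0.0/16 (H0) depth=16
  + 18.174.2.74/32 (H0) depth=32
  lookup 156.229.52.39: bits 100111001110010100110100 walk d0:-→d1:-→d2:-→d3:-→d4:-→d5:-→d6:-→d7:-→d8:-→d9:-→d10:-→d11:-→d12:-→d13:-→d14:-→d15:-→d16:-→d17:-→d18:-→d19:-→d20:-→d21:-→d22:-→d23:-→d24:H0 -> H0
  + 196.22.92.192/26 (H2) depth=26
  del 132.97.28.0/24 (clear depth 24)
  + 132.97.24.0/21 (H1) depth=21
  + 196.22.92.224/28 (H3) depth=28
  lookup 196.22.92.224: bits 11000100000101100101110011100 walk d0:-→d1:-→d2:-→d3:-→d4:-→d5:-→d6:-→d7:-→d8:-→d9:-→d10:-→d11:-→d12:-→d13:-→d14:H1→d15:-→d16:H0→d17:-→d18:-→d19:-→d20:-→d21:-→d22:-→d23:-→d24:-→d25:-→d26:H2→d27:-→d28:H3→d29:- -> H3
  + 18.0.0.0/8 (H0) depth=8
  + 196.16.0.0/12 (H1) depth=12
  + 132.97.28.0/24 (H1) depth=24
  lookup 45.20.193.125: bits 00 walk d0:-→d1:-→d2:- -> no-route
  lookup 132.97.28.3: bits 100001000110000100011100 walk d0:-→d1:-→d2:-→d3:-→d4:-→d5:-→d6:-→d7:-→d8:-→d9:-→d10:-→d11:-→d12:-→d13:-→d14:-→d15:-→d16:-→d17:-→d18:-→d19:-→d20:-→d21:H1→d22:-→d23:-→d24:H1 -> H1
  del 132.97.24.0/21 (clear depth 21)
  + 132.97.28.228/31 (H3) depth=31
  del 18.174.2.0/24 (clear depth 24)

== LOOKUPS ==
["H0","H0","H0","H3","no-route","H1"]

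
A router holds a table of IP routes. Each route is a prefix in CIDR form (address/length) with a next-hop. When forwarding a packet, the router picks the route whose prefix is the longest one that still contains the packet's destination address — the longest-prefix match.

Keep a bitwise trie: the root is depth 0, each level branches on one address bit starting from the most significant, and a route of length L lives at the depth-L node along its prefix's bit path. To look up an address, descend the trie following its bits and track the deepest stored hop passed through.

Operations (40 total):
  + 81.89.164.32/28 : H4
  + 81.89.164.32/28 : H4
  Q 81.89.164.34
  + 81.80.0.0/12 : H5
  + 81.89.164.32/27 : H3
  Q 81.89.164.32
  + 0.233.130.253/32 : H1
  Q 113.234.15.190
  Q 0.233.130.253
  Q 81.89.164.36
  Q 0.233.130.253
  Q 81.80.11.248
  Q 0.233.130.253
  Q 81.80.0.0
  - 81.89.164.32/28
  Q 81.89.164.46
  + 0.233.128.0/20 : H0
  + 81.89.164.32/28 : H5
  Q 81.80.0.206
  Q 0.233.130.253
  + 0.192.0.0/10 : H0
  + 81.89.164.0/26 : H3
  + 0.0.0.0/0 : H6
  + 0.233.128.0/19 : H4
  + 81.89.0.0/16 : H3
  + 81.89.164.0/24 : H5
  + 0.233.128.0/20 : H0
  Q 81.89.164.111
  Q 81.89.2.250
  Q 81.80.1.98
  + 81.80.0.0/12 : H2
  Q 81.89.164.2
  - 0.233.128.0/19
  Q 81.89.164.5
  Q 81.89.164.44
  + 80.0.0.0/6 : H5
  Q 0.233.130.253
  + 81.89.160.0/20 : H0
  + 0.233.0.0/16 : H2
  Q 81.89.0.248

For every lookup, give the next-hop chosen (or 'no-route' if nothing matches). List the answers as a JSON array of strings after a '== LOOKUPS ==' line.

Apply in order:
  add 81.89.164.32/28 -> H4 at depth 28
  add 81.89.164.32/28 -> H4 at depth 28
  ? 81.89.164.34  path d0:-→d1:-→d2:-→d3:-→d4:-→d5:-→d6:-→d7:-→d8:-→d9:-→d10:-→d11:-→d12:-→d13:-→d14:-→d15:-→d16:-→d17:-→d18:-→d19:-→d20:-→d21:-→d22:-→d23:-→d24:-→d25:-→d26:-→d27:-→d28:H4  best=H4
  add 81.80.0.0/12 -> H5 at depth 12
  add 81.89.164.32/27 -> H3 at depth 27
  ? 81.89.164.32  path d0:-→d1:-→d2:-→d3:-→d4:-→d5:-→d6:-→d7:-→d8:-→d9:-→d10:-→d11:-→d12:H5→d13:-→d14:-→d15:-→d16:-→d17:-→d18:-→d19:-→d20:-→d21:-→d22:-→d23:-→d24:-→d25:-→d26:-→d27:H3→d28:H4  best=H4
  add 0.233.130.253/32 -> H1 at depth 32
  ? 113.234.15.190  path d0:-→d1:-→d2:-  best=no-route
  ? 0.233.130.253  path d0:-→d1:-→d2:-→d3:-→d4:-→d5:-→d6:-→d7:-→d8:-→d9:-→d10:-→d11:-→d12:-→d13:-→d14:-→d15:-→d16:-→d17:-→d18:-→d19:-→d20:-→d21:-→d22:-→d23:-→d24:-→d25:-→d26:-→d27:-→d28:-→d29:-→d30:-→d31:-→d32:H1  best=H1
  ? 81.89.164.36  path d0:-→d1:-→d2:-→d3:-→d4:-→d5:-→d6:-→d7:-→d8:-→d9:-→d10:-→d11:-→d12:H5→d13:-→d14:-→d15:-→d16:-→d17:-→d18:-→d19:-→d20:-→d21:-→d22:-→d23:-→d24:-→d25:-→d26:-→d27:H3→d28:H4  best=H4
  ? 0.233.130.253  path d0:-→d1:-→d2:-→d3:-→d4:-→d5:-→d6:-→d7:-→d8:-→d9:-→d10:-→d11:-→d12:-→d13:-→d14:-→d15:-→d16:-→d17:-→d18:-→d19:-→d20:-→d21:-→d22:-→d23:-→d24:-→d25:-→d26:-→d27:-→d28:-→d29:-→d30:-→d31:-→d32:H1  best=H1
  ? 81.80.11.248  path d0:-→d1:-→d2:-→d3:-→d4:-→d5:-→d6:-→d7:-→d8:-→d9:-→d10:-→d11:-→d12:H5  best=H5
  ? 0.233.130.253  path d0:-→d1:-→d2:-→d3:-→d4:-→d5:-→d6:-→d7:-→d8:-→d9:-→d10:-→d11:-→d12:-→d13:-→d14:-→d15:-→d16:-→d17:-→d18:-→d19:-→d20:-→d21:-→d22:-→d23:-→d24:-→d25:-→d26:-→d27:-→d28:-→d29:-→d30:-→d31:-→d32:H1  best=H1
  ? 81.80.0.0  path d0:-→d1:-→d2:-→d3:-→d4:-→d5:-→d6:-→d7:-→d8:-→d9:-→d10:-→d11:-→d12:H5  best=H5
  - 81.89.164.32/28 clear@28
  ? 81.89.164.46  path d0:-→d1:-→d2:-→d3:-→d4:-→d5:-→d6:-→d7:-→d8:-→d9:-→d10:-→d11:-→d12:H5→d13:-→d14:-→d15:-→d16:-→d17:-→d18:-→d19:-→d20:-→d21:-→d22:-→d23:-→d24:-→d25:-→d26:-→d27:H3→d28:-  best=H3
  add 0.233.128.0/20 -> H0 at depth 20
  add 81.89.164.32/28 -> H5 at depth 28
  ? 81.80.0.206  path d0:-→d1:-→d2:-→d3:-→d4:-→d5:-→d6:-→d7:-→d8:-→d9:-→d10:-→d11:-→d12:H5  best=H5
  ? 0.233.130.253  path d0:-→d1:-→d2:-→d3:-→d4:-→d5:-→d6:-→d7:-→d8:-→d9:-→d10:-→d11:-→d12:-→d13:-→d14:-→d15:-→d16:-→d17:-→d18:-→d19:-→d20:H0→d21:-→d22:-→d23:-→d24:-→d25:-→d26:-→d27:-→d28:-→d29:-→d30:-→d31:-→d32:H1  best=H1
  add 0.192.0.0/10 -> H0 at depth 10
  add 81.89.164.0/26 -> H3 at depth 26
  add 0.0.0.0/0 -> H6 at depth 0
  add 0.233.128.0/19 -> H4 at depth 19
  add 81.89.0.0/16 -> H3 at depth 16
  add 81.89.164.0/24 -> H5 at depth 24
  add 0.233.128.0/20 -> H0 at depth 20
  ? 81.89.164.111  path d0:H6→d1:-→d2:-→d3:-→d4:-→d5:-→d6:-→d7:-→d8:-→d9:-→d10:-→d11:-→d12:H5→d13:-→d14:-→d15:-→d16:H3→d17:-→d18:-→d19:-→d20:-→d21:-→d22:-→d23:-→d24:H5→d25:-  best=H5
  ? 81.89.2.250  path d0:H6→d1:-→d2:-→d3:-→d4:-→d5:-→d6:-→d7:-→d8:-→d9:-→d10:-→d11:-→d12:H5→d13:-→d14:-→d15:-→d16:H3  best=H3
  ? 81.80.1.98  path d0:H6→d1:-→d2:-→d3:-→d4:-→d5:-→d6:-→d7:-→d8:-→d9:-→d10:-→d11:-→d12:H5  best=H5
  add 81.80.0.0/12 -> H2 at depth 12
  ? 81.89.164.2  path d0:H6→d1:-→d2:-→d3:-→d4:-→d5:-→d6:-→d7:-→d8:-→d9:-→d10:-→d11:-→d12:H2→d13:-→d14:-→d15:-→d16:H3→d17:-→d18:-→d19:-→d20:-→d21:-→d22:-→d23:-→d24:H5→d25:-→d26:H3  best=H3
  - 0.233.128.0/19 clear@19
  ? 81.89.164.5  path d0:H6→d1:-→d2:-→d3:-→d4:-→d5:-→d6:-→d7:-→d8:-→d9:-→d10:-→d11:-→d12:H2→d13:-→d14:-→d15:-→d16:H3→d17:-→d18:-→d19:-→d20:-→d21:-→d22:-→d23:-→d24:H5→d25:-→d26:H3  best=H3
  ? 81.89.164.44  path d0:H6→d1:-→d2:-→d3:-→d4:-→d5:-→d6:-→d7:-→d8:-→d9:-→d10:-→d11:-→d12:H2→d13:-→d14:-→d15:-→d16:H3→d17:-→d18:-→d19:-→d20:-→d21:-→d22:-→d23:-→d24:H5→d25:-→d26:H3→d27:H3→d28:H5  best=H5
  add 80.0.0.0/6 -> H5 at depth 6
  ? 0.233.130.253  path d0:H6→d1:-→d2:-→d3:-→d4:-→d5:-→d6:-→d7:-→d8:-→d9:-→d10:H0→d11:-→d12:-→d13:-→d14:-→d15:-→d16:-→d17:-→d18:-→d19:-→d20:H0→d21:-→d22:-→d23:-→d24:-→d25:-→d26:-→d27:-→d28:-→d29:-→d30:-→d31:-→d32:H1  best=H1
  add 81.89.160.0/20 -> H0 at depth 20
  add 0.233.0.0/16 -> H2 at depth 16
  ? 81.89.0.248  path d0:H6→d1:-→d2:-→d3:-→d4:-→d5:-→d6:H5→d7:-→d8:-→d9:-→d10:-→d11:-→d12:H2→d13:-→d14:-→d15:-→d16:H3  best=H3

== LOOKUPS ==
["H4","H4","no-route","H1","H4","H1","H5","H1","H5","H3","H5","H1","H5","H3","H5","H3","H3","H5","H1","H3"]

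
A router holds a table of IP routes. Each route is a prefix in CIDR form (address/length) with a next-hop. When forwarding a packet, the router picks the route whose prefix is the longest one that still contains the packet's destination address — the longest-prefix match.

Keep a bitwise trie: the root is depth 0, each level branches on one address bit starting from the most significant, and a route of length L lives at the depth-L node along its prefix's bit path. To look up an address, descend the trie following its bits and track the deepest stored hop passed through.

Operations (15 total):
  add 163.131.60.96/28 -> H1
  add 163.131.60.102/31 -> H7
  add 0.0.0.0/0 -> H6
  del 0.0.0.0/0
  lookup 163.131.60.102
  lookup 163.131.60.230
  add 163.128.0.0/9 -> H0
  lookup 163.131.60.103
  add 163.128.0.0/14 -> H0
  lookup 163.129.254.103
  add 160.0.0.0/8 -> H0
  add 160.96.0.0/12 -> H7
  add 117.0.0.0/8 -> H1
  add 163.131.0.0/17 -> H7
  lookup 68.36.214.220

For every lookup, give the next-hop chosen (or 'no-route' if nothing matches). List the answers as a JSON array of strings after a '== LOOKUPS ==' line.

Apply in order:
  add 163.131.60.96/28 -> H1 at depth 28
  add 163.131.60.102/31 -> H7 at depth 31
  add 0.0.0.0/0 -> H6 at depth 0
  del 0.0.0.0/0 (clear depth 0)
  Q 163.131.60.102: descend 1010001110000011001111000110011 ; hops seen [H1,H7] ; pick H7
  Q 163.131.60.230: descend 101000111000001100111100 ; hops seen [∅] ; pick no-route
  add 163.128.0.0/9 -> H0 at depth 9
  Q 163.131.60.103: descend 1010001110000011001111000110011 ; hops seen [H0,H1,H7] ; pick H7
  add 163.128.0.0/14 -> H0 at depth 14
  Q 163.129.254.103: descend 10100011100000 ; hops seen [H0,H0] ; pick H0
  add 160.0.0.0/8 -> H0 at depth 8
  add 160.96.0.0/12 -> H7 at depth 12
  add 117.0.0.0/8 -> H1 at depth 8
  add 163.131.0.0/17 -> H7 at depth 17
  Q 68.36.214.220: descend 01 ; hops seen [∅] ; pick no-route

== LOOKUPS ==
["H7","no-route","H7","H0","no-route"]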